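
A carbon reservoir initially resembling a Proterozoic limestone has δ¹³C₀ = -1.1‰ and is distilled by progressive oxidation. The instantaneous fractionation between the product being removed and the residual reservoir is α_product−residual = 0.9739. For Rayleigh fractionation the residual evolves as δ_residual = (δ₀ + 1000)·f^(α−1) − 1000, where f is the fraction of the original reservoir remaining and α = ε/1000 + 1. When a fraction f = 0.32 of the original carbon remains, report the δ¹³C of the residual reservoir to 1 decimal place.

Rayleigh residual: δ_res = (δ₀ + 1000)·f^(α−1) − 1000
α − 1 = -0.02610
f^(α−1) = 0.32^(-0.02610) = 1.030186
δ_res = (-1.1 + 1000) × 1.030186 − 1000 = 1029.053 − 1000 = 29.05‰

29.1‰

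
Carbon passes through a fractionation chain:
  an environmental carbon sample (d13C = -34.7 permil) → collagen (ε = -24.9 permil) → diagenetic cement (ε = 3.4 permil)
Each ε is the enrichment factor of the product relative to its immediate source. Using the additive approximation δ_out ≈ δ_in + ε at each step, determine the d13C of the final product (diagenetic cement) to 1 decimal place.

step 1: δ ≈ -34.7 + (-24.9) = -59.6 permil
step 2: δ ≈ -59.6 + (3.4) = -56.2 permil

-56.2 permil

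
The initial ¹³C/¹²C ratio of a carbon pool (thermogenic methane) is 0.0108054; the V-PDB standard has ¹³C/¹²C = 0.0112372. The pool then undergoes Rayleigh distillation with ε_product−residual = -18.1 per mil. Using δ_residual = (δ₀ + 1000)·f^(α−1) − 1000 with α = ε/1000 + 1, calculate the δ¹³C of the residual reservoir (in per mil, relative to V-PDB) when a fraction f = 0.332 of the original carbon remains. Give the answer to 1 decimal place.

δ₀ = (0.0108054/0.0112372 − 1)×1000 = (0.961574 − 1)×1000 = -38.426 per mil
α − 1 = ε/1000 = -0.0181
f^(α−1) = 0.332^(-0.0181) = 1.020158
δ_res = (-38.426 + 1000) × 1.020158 − 1000 = 980.957 − 1000 = -19.04 per mil

-19.0 per mil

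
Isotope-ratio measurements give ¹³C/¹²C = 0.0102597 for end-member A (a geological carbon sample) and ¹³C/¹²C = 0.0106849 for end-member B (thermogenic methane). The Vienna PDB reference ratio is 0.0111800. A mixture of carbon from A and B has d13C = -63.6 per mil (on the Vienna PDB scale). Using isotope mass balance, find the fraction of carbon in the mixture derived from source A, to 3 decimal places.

0.508

δ_A = (0.0102597/0.0111800 − 1)×1000 = (0.917683 − 1)×1000 = -82.317 per mil
δ_B = (0.0106849/0.0111800 − 1)×1000 = (0.955716 − 1)×1000 = -44.284 per mil
f_A = (δ_mix − δ_B)/(δ_A − δ_B) = (-63.6 − (-44.284))/(-82.317 − (-44.284))
f_A = -19.316 / -38.032 = 0.5079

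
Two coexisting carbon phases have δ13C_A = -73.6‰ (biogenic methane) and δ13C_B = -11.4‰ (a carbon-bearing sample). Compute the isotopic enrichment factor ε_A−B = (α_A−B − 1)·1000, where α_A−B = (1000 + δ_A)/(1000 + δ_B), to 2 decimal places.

α_A−B = (1000 + -73.6) / (1000 + -11.4) = 926.4 / 988.6 = 0.937083
ε_A−B = (0.937083 − 1) × 1000 = -62.917‰
(The approximation ε ≈ δ_A − δ_B would give -62.2‰.)

-62.92‰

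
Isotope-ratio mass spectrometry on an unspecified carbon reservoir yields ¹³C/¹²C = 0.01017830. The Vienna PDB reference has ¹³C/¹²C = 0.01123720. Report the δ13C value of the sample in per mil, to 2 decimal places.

-94.23 per mil

δ13C = (R_sample / R_standard − 1) × 1000
R_sample / R_standard = 0.01017830 / 0.01123720 = 0.905768
δ13C = (0.905768 − 1) × 1000 = -94.232 per mil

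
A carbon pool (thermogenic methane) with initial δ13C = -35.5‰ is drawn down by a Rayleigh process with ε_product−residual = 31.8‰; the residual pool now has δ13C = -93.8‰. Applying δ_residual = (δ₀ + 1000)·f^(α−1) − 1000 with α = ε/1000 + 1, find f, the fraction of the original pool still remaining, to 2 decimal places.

0.14

α − 1 = ε/1000 = 0.0318
(δ_res + 1000)/(δ₀ + 1000) = (-93.8 + 1000)/(-35.5 + 1000) = 906.2/964.5 = 0.939554
f = 0.939554^(1/0.0318) = exp(ln(0.939554)/0.0318) = exp(-0.06235/0.0318)
f = exp(-1.9607) = 0.1408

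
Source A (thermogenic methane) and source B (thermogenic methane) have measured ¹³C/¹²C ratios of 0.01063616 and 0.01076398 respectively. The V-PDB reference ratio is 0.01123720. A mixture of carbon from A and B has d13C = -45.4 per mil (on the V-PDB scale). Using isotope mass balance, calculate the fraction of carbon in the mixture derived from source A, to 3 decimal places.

δ_A = (0.01063616/0.01123720 − 1)×1000 = (0.946513 − 1)×1000 = -53.487 per mil
δ_B = (0.01076398/0.01123720 − 1)×1000 = (0.957888 − 1)×1000 = -42.112 per mil
f_A = (δ_mix − δ_B)/(δ_A − δ_B) = (-45.4 − (-42.112))/(-53.487 − (-42.112))
f_A = -3.288 / -11.375 = 0.2891

0.289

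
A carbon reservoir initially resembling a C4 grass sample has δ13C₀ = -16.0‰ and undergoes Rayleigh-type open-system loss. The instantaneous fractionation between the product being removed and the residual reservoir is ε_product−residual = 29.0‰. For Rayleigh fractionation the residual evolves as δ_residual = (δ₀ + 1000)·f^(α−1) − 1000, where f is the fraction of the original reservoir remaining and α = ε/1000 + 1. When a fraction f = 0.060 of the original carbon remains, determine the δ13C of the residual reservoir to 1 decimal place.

-93.1‰

Rayleigh residual: δ_res = (δ₀ + 1000)·f^(α−1) − 1000
α = ε/1000 + 1 = 1.02900, so α − 1 = 0.02900
f^(α−1) = 0.060^(0.02900) = 0.921651
δ_res = (-16.0 + 1000) × 0.921651 − 1000 = 906.904 − 1000 = -93.10‰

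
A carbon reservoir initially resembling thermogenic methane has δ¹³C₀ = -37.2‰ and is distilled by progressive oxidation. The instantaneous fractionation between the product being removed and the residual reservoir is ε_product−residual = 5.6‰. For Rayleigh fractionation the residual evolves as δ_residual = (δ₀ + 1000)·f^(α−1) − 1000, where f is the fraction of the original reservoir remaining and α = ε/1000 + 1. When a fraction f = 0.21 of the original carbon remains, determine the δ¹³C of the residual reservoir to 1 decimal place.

-45.6‰

Rayleigh residual: δ_res = (δ₀ + 1000)·f^(α−1) − 1000
α = ε/1000 + 1 = 1.00560, so α − 1 = 0.00560
f^(α−1) = 0.21^(0.00560) = 0.991298
δ_res = (-37.2 + 1000) × 0.991298 − 1000 = 954.422 − 1000 = -45.58‰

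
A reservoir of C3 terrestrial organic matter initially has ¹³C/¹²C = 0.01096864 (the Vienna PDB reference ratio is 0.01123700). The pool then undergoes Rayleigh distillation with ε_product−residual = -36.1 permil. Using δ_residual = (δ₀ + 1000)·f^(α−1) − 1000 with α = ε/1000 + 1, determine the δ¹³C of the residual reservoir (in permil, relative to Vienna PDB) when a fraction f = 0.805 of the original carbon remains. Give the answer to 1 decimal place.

δ₀ = (0.01096864/0.01123700 − 1)×1000 = (0.976118 − 1)×1000 = -23.882 permil
α − 1 = ε/1000 = -0.0361
f^(α−1) = 0.805^(-0.0361) = 1.007861
δ_res = (-23.882 + 1000) × 1.007861 − 1000 = 983.792 − 1000 = -16.21 permil

-16.2 permil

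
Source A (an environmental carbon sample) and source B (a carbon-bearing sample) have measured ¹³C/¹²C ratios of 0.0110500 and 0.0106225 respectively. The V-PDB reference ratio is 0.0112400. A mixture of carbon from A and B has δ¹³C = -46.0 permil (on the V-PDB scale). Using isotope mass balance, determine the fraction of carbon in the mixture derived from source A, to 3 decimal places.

δ_A = (0.0110500/0.0112400 − 1)×1000 = (0.983096 − 1)×1000 = -16.904 permil
δ_B = (0.0106225/0.0112400 − 1)×1000 = (0.945062 − 1)×1000 = -54.938 permil
f_A = (δ_mix − δ_B)/(δ_A − δ_B) = (-46.0 − (-54.938))/(-16.904 − (-54.938))
f_A = 8.938 / 38.034 = 0.2350

0.235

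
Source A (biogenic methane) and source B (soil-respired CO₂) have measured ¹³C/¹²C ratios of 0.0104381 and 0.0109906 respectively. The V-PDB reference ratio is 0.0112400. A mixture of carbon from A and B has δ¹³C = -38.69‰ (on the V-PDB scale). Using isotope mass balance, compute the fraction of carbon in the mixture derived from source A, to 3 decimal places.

0.336

δ_A = (0.0104381/0.0112400 − 1)×1000 = (0.928657 − 1)×1000 = -71.343‰
δ_B = (0.0109906/0.0112400 − 1)×1000 = (0.977811 − 1)×1000 = -22.189‰
f_A = (δ_mix − δ_B)/(δ_A − δ_B) = (-38.69 − (-22.189))/(-71.343 − (-22.189))
f_A = -16.501 / -49.155 = 0.3357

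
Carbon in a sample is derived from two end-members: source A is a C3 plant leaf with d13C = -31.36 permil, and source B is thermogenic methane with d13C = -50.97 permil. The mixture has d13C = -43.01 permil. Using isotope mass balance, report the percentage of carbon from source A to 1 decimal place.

40.6%

δ_mix = f_A·δ_A + (1 − f_A)·δ_B  ⇒  f_A = (δ_mix − δ_B)/(δ_A − δ_B)
f_A = (-43.01 − (-50.97)) / (-31.36 − (-50.97))
f_A = 7.96 / 19.61 = 0.4059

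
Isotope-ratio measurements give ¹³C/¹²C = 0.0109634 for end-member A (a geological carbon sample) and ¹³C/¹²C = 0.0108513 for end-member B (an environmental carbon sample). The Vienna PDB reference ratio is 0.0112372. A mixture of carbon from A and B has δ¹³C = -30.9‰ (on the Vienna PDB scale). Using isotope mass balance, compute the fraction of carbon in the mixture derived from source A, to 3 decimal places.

δ_A = (0.0109634/0.0112372 − 1)×1000 = (0.975634 − 1)×1000 = -24.366‰
δ_B = (0.0108513/0.0112372 − 1)×1000 = (0.965659 − 1)×1000 = -34.341‰
f_A = (δ_mix − δ_B)/(δ_A − δ_B) = (-30.9 − (-34.341))/(-24.366 − (-34.341))
f_A = 3.441 / 9.976 = 0.3450

0.345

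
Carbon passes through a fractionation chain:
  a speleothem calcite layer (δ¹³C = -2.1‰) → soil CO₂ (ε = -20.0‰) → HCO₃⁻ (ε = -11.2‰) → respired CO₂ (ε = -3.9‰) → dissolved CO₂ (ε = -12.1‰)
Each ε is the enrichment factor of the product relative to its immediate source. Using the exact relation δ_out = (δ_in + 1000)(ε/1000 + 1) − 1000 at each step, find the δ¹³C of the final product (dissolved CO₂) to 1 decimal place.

step 1: δ = (-2.10 + 1000)·(-20.0/1000 + 1) − 1000 = -22.06‰
step 2: δ = (-22.06 + 1000)·(-11.2/1000 + 1) − 1000 = -33.01‰
step 3: δ = (-33.01 + 1000)·(-3.9/1000 + 1) − 1000 = -36.78‰
step 4: δ = (-36.78 + 1000)·(-12.1/1000 + 1) − 1000 = -48.44‰

-48.4‰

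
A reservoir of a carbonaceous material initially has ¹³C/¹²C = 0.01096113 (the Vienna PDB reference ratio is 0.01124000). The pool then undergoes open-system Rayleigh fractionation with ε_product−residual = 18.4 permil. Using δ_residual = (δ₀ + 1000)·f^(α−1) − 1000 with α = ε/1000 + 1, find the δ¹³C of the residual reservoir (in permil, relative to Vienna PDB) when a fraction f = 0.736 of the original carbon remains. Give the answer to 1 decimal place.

-30.3 permil

δ₀ = (0.01096113/0.01124000 − 1)×1000 = (0.975190 − 1)×1000 = -24.810 permil
α − 1 = ε/1000 = 0.0184
f^(α−1) = 0.736^(0.0184) = 0.994376
δ_res = (-24.810 + 1000) × 0.994376 − 1000 = 969.705 − 1000 = -30.30 permil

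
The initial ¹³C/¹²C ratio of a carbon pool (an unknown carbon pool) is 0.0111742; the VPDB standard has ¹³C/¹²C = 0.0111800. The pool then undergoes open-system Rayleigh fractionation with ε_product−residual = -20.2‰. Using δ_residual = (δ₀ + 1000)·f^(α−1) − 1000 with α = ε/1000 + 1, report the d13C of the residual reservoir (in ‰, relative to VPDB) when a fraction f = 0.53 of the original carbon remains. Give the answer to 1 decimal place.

12.4‰

δ₀ = (0.0111742/0.0111800 − 1)×1000 = (0.999481 − 1)×1000 = -0.519‰
α − 1 = ε/1000 = -0.0202
f^(α−1) = 0.53^(-0.0202) = 1.012907
δ_res = (-0.519 + 1000) × 1.012907 − 1000 = 1012.382 − 1000 = 12.38‰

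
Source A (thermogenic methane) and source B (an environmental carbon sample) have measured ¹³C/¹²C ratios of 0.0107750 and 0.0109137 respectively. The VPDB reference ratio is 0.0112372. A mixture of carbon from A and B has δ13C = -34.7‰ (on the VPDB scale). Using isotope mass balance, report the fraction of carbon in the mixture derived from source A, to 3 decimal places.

δ_A = (0.0107750/0.0112372 − 1)×1000 = (0.958869 − 1)×1000 = -41.131‰
δ_B = (0.0109137/0.0112372 − 1)×1000 = (0.971212 − 1)×1000 = -28.788‰
f_A = (δ_mix − δ_B)/(δ_A − δ_B) = (-34.7 − (-28.788))/(-41.131 − (-28.788))
f_A = -5.912 / -12.343 = 0.4790

0.479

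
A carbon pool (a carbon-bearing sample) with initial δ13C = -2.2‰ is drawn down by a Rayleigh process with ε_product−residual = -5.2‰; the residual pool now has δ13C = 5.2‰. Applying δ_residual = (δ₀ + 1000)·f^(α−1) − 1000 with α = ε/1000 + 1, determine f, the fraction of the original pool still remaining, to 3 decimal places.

α − 1 = ε/1000 = -0.0052
(δ_res + 1000)/(δ₀ + 1000) = (5.2 + 1000)/(-2.2 + 1000) = 1005.2/997.8 = 1.007416
f = 1.007416^(1/-0.0052) = exp(ln(1.007416)/-0.0052) = exp(0.00739/-0.0052)
f = exp(-1.4210) = 0.2415

0.241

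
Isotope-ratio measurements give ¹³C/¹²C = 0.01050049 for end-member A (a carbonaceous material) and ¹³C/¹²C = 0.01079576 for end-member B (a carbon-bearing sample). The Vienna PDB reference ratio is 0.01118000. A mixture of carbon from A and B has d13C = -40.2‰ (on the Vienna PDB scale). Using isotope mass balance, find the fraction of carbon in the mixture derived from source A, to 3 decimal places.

δ_A = (0.01050049/0.01118000 − 1)×1000 = (0.939221 − 1)×1000 = -60.779‰
δ_B = (0.01079576/0.01118000 − 1)×1000 = (0.965631 − 1)×1000 = -34.369‰
f_A = (δ_mix − δ_B)/(δ_A − δ_B) = (-40.2 − (-34.369))/(-60.779 − (-34.369))
f_A = -5.831 / -26.411 = 0.2208

0.221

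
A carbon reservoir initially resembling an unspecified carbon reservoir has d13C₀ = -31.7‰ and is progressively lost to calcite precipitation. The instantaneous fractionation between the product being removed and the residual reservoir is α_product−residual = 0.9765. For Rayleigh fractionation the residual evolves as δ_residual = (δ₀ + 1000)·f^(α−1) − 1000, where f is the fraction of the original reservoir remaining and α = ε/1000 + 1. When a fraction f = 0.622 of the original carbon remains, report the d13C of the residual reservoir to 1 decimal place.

Rayleigh residual: δ_res = (δ₀ + 1000)·f^(α−1) − 1000
α − 1 = -0.02350
f^(α−1) = 0.622^(-0.02350) = 1.011221
δ_res = (-31.7 + 1000) × 1.011221 − 1000 = 979.165 − 1000 = -20.84‰

-20.8‰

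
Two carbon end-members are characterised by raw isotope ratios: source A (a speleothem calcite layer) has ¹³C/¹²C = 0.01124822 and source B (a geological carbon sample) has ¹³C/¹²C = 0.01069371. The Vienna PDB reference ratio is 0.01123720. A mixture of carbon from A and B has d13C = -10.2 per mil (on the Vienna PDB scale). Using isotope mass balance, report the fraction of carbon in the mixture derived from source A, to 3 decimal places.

0.773

δ_A = (0.01124822/0.01123720 − 1)×1000 = (1.000981 − 1)×1000 = 0.981 per mil
δ_B = (0.01069371/0.01123720 − 1)×1000 = (0.951635 − 1)×1000 = -48.365 per mil
f_A = (δ_mix − δ_B)/(δ_A − δ_B) = (-10.2 − (-48.365))/(0.981 − (-48.365))
f_A = 38.165 / 49.346 = 0.7734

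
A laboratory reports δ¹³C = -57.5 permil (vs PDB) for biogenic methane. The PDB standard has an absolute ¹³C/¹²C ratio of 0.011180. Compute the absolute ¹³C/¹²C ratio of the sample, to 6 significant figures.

R_sample = R_standard × (δ¹³C/1000 + 1)
R_sample = 0.011180 × (-57.5/1000 + 1) = 0.011180 × 0.942500
R_sample = 0.0105372

0.0105372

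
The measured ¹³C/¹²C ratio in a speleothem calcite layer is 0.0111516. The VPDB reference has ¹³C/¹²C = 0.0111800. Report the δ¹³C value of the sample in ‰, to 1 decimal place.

δ¹³C = (R_sample / R_standard − 1) × 1000
R_sample / R_standard = 0.0111516 / 0.0111800 = 0.997460
δ¹³C = (0.997460 − 1) × 1000 = -2.54‰

-2.5‰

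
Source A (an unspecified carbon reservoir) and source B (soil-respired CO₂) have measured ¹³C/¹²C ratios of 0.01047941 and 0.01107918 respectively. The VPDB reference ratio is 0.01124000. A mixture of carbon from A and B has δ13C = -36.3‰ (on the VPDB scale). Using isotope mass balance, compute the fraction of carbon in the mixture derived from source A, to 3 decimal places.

0.412

δ_A = (0.01047941/0.01124000 − 1)×1000 = (0.932332 − 1)×1000 = -67.668‰
δ_B = (0.01107918/0.01124000 − 1)×1000 = (0.985692 − 1)×1000 = -14.308‰
f_A = (δ_mix − δ_B)/(δ_A − δ_B) = (-36.3 − (-14.308))/(-67.668 − (-14.308))
f_A = -21.992 / -53.360 = 0.4121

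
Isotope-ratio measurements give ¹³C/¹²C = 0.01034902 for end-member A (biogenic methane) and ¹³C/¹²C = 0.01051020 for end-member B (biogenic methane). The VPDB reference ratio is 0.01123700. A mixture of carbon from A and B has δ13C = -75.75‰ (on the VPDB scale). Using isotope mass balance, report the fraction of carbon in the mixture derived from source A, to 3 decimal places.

0.772

δ_A = (0.01034902/0.01123700 − 1)×1000 = (0.920977 − 1)×1000 = -79.023‰
δ_B = (0.01051020/0.01123700 − 1)×1000 = (0.935321 − 1)×1000 = -64.679‰
f_A = (δ_mix − δ_B)/(δ_A − δ_B) = (-75.75 − (-64.679))/(-79.023 − (-64.679))
f_A = -11.071 / -14.344 = 0.7718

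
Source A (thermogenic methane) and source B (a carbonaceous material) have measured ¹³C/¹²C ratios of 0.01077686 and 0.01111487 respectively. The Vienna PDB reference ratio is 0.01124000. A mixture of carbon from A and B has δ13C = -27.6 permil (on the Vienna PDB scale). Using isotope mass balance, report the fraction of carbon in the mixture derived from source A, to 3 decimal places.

0.548

δ_A = (0.01077686/0.01124000 − 1)×1000 = (0.958795 − 1)×1000 = -41.205 permil
δ_B = (0.01111487/0.01124000 − 1)×1000 = (0.988867 − 1)×1000 = -11.133 permil
f_A = (δ_mix − δ_B)/(δ_A − δ_B) = (-27.6 − (-11.133))/(-41.205 − (-11.133))
f_A = -16.467 / -30.072 = 0.5476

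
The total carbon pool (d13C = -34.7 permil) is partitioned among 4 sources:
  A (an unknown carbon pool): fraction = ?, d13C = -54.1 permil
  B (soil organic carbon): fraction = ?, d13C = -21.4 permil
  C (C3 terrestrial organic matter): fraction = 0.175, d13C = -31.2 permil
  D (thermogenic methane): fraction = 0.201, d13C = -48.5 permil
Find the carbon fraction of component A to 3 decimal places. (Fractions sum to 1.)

0.188

Let f_A and f_B be the unknown fractions; fractions sum to 1 so f_A + f_B = 0.624.
Mass balance: Σ fᵢ·δᵢ = δ_bulk ⇒ f_A·(-54.1) + f_B·(-21.4) = -34.7 − (-15.209) = -19.492
Substitute f_B = 0.624 − f_A:
f_A·(-54.1 − -21.4) = -19.492 − 0.624×(-21.4) = -6.138
f_A = -6.138 / -32.7 = 0.1877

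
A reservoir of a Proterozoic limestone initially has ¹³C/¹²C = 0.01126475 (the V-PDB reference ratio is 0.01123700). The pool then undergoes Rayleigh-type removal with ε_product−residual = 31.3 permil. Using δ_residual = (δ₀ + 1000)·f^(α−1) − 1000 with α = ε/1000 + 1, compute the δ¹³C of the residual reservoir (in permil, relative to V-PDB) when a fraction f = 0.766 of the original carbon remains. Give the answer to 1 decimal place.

-5.9 permil

δ₀ = (0.01126475/0.01123700 − 1)×1000 = (1.002470 − 1)×1000 = 2.470 permil
α − 1 = ε/1000 = 0.0313
f^(α−1) = 0.766^(0.0313) = 0.991691
δ_res = (2.470 + 1000) × 0.991691 − 1000 = 994.140 − 1000 = -5.86 permil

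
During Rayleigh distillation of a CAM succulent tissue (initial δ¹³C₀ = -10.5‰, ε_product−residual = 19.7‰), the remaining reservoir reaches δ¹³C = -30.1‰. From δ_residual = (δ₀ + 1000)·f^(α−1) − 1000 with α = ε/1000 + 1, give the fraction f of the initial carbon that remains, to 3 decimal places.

0.362

α − 1 = ε/1000 = 0.0197
(δ_res + 1000)/(δ₀ + 1000) = (-30.1 + 1000)/(-10.5 + 1000) = 969.9/989.5 = 0.980192
f = 0.980192^(1/0.0197) = exp(ln(0.980192)/0.0197) = exp(-0.02001/0.0197)
f = exp(-1.0156) = 0.3622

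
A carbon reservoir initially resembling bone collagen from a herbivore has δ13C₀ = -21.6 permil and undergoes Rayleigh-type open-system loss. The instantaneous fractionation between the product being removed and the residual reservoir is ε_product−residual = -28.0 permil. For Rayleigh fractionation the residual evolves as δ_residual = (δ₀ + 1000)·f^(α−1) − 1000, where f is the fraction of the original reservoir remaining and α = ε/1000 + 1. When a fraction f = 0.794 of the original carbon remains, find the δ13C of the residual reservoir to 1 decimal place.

Rayleigh residual: δ_res = (δ₀ + 1000)·f^(α−1) − 1000
α = ε/1000 + 1 = 0.97200, so α − 1 = -0.02800
f^(α−1) = 0.794^(-0.02800) = 1.006480
δ_res = (-21.6 + 1000) × 1.006480 − 1000 = 984.740 − 1000 = -15.26 permil

-15.3 permil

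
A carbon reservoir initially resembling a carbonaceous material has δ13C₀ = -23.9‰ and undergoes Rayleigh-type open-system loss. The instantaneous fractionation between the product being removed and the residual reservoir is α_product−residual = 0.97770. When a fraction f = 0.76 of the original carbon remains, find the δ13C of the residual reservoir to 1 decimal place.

Rayleigh residual: δ_res = (δ₀ + 1000)·f^(α−1) − 1000
α − 1 = -0.02230
f^(α−1) = 0.76^(-0.02230) = 1.006139
δ_res = (-23.9 + 1000) × 1.006139 − 1000 = 982.092 − 1000 = -17.91‰

-17.9‰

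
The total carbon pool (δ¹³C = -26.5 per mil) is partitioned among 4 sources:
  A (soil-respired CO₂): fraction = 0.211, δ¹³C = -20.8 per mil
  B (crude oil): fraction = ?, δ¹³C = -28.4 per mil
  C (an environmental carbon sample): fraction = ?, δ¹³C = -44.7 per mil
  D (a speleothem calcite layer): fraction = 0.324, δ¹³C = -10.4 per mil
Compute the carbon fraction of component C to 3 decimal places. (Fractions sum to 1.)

0.340

Let f_C and f_B be the unknown fractions; fractions sum to 1 so f_C + f_B = 0.465.
Mass balance: Σ fᵢ·δᵢ = δ_bulk ⇒ f_C·(-44.7) + f_B·(-28.4) = -26.5 − (-7.758) = -18.742
Substitute f_B = 0.465 − f_C:
f_C·(-44.7 − -28.4) = -18.742 − 0.465×(-28.4) = -5.536
f_C = -5.536 / -16.3 = 0.3396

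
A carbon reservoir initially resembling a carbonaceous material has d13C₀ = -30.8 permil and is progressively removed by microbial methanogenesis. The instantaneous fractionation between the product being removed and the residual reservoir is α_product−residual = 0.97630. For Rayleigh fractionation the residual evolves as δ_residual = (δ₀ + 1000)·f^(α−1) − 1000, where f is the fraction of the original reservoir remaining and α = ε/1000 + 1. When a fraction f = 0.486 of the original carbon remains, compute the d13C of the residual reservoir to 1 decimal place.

Rayleigh residual: δ_res = (δ₀ + 1000)·f^(α−1) − 1000
α − 1 = -0.02370
f^(α−1) = 0.486^(-0.02370) = 1.017248
δ_res = (-30.8 + 1000) × 1.017248 − 1000 = 985.916 − 1000 = -14.08 permil

-14.1 permil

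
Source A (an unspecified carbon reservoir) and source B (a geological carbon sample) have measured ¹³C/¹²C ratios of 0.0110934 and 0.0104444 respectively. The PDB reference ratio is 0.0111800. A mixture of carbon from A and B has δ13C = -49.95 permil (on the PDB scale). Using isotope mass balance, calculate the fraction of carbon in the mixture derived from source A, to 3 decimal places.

δ_A = (0.0110934/0.0111800 − 1)×1000 = (0.992254 − 1)×1000 = -7.746 permil
δ_B = (0.0104444/0.0111800 − 1)×1000 = (0.934204 − 1)×1000 = -65.796 permil
f_A = (δ_mix − δ_B)/(δ_A − δ_B) = (-49.95 − (-65.796))/(-7.746 − (-65.796))
f_A = 15.846 / 58.050 = 0.2730

0.273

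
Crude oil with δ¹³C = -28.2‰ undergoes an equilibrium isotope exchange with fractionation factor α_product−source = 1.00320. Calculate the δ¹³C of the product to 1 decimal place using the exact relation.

-25.1‰

δ_product = (δ_source + 1000)·α − 1000
δ_product = (-28.2 + 1000) × 1.00320 − 1000
δ_product = 974.910 − 1000 = -25.09‰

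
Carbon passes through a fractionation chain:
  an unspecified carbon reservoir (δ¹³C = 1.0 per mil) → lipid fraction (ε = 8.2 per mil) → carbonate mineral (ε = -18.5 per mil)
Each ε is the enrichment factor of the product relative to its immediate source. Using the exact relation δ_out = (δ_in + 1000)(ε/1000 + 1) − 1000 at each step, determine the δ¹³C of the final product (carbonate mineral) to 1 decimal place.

-9.5 per mil

step 1: δ = (1.00 + 1000)·(8.2/1000 + 1) − 1000 = 9.21 per mil
step 2: δ = (9.21 + 1000)·(-18.5/1000 + 1) − 1000 = -9.46 per mil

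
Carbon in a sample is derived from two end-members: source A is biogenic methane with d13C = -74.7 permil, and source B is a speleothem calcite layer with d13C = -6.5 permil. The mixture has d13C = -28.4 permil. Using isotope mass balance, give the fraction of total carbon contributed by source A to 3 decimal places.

δ_mix = f_A·δ_A + (1 − f_A)·δ_B  ⇒  f_A = (δ_mix − δ_B)/(δ_A − δ_B)
f_A = (-28.4 − (-6.5)) / (-74.7 − (-6.5))
f_A = -21.9 / -68.2 = 0.3211

0.321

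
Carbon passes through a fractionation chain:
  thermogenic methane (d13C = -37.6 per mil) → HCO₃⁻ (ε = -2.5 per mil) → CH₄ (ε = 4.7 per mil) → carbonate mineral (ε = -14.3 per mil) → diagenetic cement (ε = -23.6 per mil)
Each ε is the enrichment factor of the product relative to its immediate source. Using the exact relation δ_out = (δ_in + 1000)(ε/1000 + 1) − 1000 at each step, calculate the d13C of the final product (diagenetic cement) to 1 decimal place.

step 1: δ = (-37.60 + 1000)·(-2.5/1000 + 1) − 1000 = -40.01 per mil
step 2: δ = (-40.01 + 1000)·(4.7/1000 + 1) − 1000 = -35.49 per mil
step 3: δ = (-35.49 + 1000)·(-14.3/1000 + 1) − 1000 = -49.29 per mil
step 4: δ = (-49.29 + 1000)·(-23.6/1000 + 1) − 1000 = -71.72 per mil

-71.7 per mil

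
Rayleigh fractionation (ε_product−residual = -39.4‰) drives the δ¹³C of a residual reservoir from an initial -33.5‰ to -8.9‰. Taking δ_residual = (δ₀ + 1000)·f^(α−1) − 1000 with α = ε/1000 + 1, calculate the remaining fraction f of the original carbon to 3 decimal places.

0.528

α − 1 = ε/1000 = -0.0394
(δ_res + 1000)/(δ₀ + 1000) = (-8.9 + 1000)/(-33.5 + 1000) = 991.1/966.5 = 1.025453
f = 1.025453^(1/-0.0394) = exp(ln(1.025453)/-0.0394) = exp(0.02513/-0.0394)
f = exp(-0.6379) = 0.5284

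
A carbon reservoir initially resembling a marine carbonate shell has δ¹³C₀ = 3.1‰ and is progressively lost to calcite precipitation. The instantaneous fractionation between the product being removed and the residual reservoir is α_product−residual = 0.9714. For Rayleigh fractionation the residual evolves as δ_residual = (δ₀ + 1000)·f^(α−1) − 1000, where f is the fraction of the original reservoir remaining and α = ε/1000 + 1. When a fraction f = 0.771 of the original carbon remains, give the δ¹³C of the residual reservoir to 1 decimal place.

Rayleigh residual: δ_res = (δ₀ + 1000)·f^(α−1) − 1000
α − 1 = -0.02860
f^(α−1) = 0.771^(-0.02860) = 1.007466
δ_res = (3.1 + 1000) × 1.007466 − 1000 = 1010.589 − 1000 = 10.59‰

10.6‰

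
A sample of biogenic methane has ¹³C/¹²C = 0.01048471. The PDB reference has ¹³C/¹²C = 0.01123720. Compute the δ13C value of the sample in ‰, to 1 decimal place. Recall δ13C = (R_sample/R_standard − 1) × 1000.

-67.0‰

δ13C = (R_sample / R_standard − 1) × 1000
R_sample / R_standard = 0.01048471 / 0.01123720 = 0.933036
δ13C = (0.933036 − 1) × 1000 = -66.96‰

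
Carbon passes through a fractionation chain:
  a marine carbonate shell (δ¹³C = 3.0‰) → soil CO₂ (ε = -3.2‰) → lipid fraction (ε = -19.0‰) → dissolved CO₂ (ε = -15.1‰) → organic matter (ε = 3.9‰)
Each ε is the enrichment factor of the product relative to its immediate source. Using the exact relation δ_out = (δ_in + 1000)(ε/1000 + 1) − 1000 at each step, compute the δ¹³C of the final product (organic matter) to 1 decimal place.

-30.2‰

step 1: δ = (3.00 + 1000)·(-3.2/1000 + 1) − 1000 = -0.21‰
step 2: δ = (-0.21 + 1000)·(-19.0/1000 + 1) − 1000 = -19.21‰
step 3: δ = (-19.21 + 1000)·(-15.1/1000 + 1) − 1000 = -34.02‰
step 4: δ = (-34.02 + 1000)·(3.9/1000 + 1) − 1000 = -30.25‰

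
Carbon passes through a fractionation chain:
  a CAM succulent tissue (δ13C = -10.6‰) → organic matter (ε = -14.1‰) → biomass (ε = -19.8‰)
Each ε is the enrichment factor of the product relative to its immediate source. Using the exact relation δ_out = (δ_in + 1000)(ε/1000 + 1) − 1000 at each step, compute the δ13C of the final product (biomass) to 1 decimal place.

step 1: δ = (-10.60 + 1000)·(-14.1/1000 + 1) − 1000 = -24.55‰
step 2: δ = (-24.55 + 1000)·(-19.8/1000 + 1) − 1000 = -43.86‰

-43.9‰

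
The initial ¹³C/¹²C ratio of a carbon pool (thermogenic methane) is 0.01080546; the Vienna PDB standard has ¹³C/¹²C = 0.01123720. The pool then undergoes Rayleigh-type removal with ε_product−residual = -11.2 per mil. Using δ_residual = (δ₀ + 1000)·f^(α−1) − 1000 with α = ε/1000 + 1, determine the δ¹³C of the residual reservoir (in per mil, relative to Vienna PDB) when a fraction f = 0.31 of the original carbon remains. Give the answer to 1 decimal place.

δ₀ = (0.01080546/0.01123720 − 1)×1000 = (0.961579 − 1)×1000 = -38.421 per mil
α − 1 = ε/1000 = -0.0112
f^(α−1) = 0.31^(-0.0112) = 1.013204
δ_res = (-38.421 + 1000) × 1.013204 − 1000 = 974.276 − 1000 = -25.72 per mil

-25.7 per mil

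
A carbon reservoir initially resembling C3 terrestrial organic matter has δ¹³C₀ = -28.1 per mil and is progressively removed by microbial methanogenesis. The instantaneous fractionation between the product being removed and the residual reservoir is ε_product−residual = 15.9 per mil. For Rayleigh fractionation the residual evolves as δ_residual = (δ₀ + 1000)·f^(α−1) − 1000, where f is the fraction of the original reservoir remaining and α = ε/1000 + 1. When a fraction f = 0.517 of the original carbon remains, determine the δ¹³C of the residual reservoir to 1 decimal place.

Rayleigh residual: δ_res = (δ₀ + 1000)·f^(α−1) − 1000
α = ε/1000 + 1 = 1.01590, so α − 1 = 0.01590
f^(α−1) = 0.517^(0.01590) = 0.989565
δ_res = (-28.1 + 1000) × 0.989565 − 1000 = 961.759 − 1000 = -38.24 per mil

-38.2 per mil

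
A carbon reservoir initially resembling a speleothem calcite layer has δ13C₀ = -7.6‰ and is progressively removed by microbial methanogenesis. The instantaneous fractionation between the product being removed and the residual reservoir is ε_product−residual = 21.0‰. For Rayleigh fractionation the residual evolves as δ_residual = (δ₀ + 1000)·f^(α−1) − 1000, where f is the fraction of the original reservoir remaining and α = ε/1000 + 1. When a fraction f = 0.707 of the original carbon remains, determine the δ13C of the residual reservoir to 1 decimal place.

Rayleigh residual: δ_res = (δ₀ + 1000)·f^(α−1) − 1000
α = ε/1000 + 1 = 1.02100, so α − 1 = 0.02100
f^(α−1) = 0.707^(0.02100) = 0.992745
δ_res = (-7.6 + 1000) × 0.992745 − 1000 = 985.200 − 1000 = -14.80‰

-14.8‰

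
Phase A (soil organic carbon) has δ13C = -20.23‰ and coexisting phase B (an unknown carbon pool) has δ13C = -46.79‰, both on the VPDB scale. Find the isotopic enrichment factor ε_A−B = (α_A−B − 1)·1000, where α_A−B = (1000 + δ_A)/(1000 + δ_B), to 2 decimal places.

27.86‰

α_A−B = (1000 + -20.23) / (1000 + -46.79) = 979.77 / 953.21 = 1.027864
ε_A−B = (1.027864 − 1) × 1000 = 27.864‰
(The approximation ε ≈ δ_A − δ_B would give 26.56‰.)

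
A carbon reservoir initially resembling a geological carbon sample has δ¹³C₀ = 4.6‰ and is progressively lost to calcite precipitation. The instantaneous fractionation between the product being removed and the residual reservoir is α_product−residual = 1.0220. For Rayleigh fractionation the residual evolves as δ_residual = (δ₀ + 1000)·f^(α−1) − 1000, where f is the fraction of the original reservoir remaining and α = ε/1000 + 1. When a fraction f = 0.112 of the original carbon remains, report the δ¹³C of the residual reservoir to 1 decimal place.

-42.6‰

Rayleigh residual: δ_res = (δ₀ + 1000)·f^(α−1) − 1000
α − 1 = 0.02200
f^(α−1) = 0.112^(0.02200) = 0.952978
δ_res = (4.6 + 1000) × 0.952978 − 1000 = 957.362 − 1000 = -42.64‰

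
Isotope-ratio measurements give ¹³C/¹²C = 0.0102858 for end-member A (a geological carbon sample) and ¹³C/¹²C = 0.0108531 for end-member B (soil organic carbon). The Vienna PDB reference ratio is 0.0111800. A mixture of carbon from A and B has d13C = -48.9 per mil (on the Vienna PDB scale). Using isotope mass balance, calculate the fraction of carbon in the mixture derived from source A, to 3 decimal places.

δ_A = (0.0102858/0.0111800 − 1)×1000 = (0.920018 − 1)×1000 = -79.982 per mil
δ_B = (0.0108531/0.0111800 − 1)×1000 = (0.970760 − 1)×1000 = -29.240 per mil
f_A = (δ_mix − δ_B)/(δ_A − δ_B) = (-48.9 − (-29.240))/(-79.982 − (-29.240))
f_A = -19.660 / -50.742 = 0.3875

0.387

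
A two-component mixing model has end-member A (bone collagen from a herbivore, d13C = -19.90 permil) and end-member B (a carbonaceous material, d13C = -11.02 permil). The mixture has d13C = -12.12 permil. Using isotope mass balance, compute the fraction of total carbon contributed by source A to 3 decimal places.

δ_mix = f_A·δ_A + (1 − f_A)·δ_B  ⇒  f_A = (δ_mix − δ_B)/(δ_A − δ_B)
f_A = (-12.12 − (-11.02)) / (-19.90 − (-11.02))
f_A = -1.10 / -8.88 = 0.1239

0.124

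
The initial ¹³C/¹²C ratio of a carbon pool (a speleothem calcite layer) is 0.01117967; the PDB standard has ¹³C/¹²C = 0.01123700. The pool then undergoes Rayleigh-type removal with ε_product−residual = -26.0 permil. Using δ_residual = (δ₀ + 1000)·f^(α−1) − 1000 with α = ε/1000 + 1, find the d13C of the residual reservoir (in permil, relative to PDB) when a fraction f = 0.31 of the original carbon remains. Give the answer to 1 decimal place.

25.7 permil

δ₀ = (0.01117967/0.01123700 − 1)×1000 = (0.994898 − 1)×1000 = -5.102 permil
α − 1 = ε/1000 = -0.0260
f^(α−1) = 0.31^(-0.0260) = 1.030919
δ_res = (-5.102 + 1000) × 1.030919 − 1000 = 1025.659 − 1000 = 25.66 permil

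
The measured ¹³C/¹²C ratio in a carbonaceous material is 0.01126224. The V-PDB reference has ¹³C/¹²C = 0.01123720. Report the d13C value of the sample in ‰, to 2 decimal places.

2.23‰

d13C = (R_sample / R_standard − 1) × 1000
R_sample / R_standard = 0.01126224 / 0.01123720 = 1.002228
d13C = (1.002228 − 1) × 1000 = 2.228‰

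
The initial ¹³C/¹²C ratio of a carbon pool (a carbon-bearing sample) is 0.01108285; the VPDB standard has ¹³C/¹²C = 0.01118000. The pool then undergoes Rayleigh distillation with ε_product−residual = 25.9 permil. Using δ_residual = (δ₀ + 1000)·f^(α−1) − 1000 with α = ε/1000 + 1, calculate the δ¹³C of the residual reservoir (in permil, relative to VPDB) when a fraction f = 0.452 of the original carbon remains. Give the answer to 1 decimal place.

δ₀ = (0.01108285/0.01118000 − 1)×1000 = (0.991310 − 1)×1000 = -8.690 permil
α − 1 = ε/1000 = 0.0259
f^(α−1) = 0.452^(0.0259) = 0.979644
δ_res = (-8.690 + 1000) × 0.979644 − 1000 = 971.131 − 1000 = -28.87 permil

-28.9 permil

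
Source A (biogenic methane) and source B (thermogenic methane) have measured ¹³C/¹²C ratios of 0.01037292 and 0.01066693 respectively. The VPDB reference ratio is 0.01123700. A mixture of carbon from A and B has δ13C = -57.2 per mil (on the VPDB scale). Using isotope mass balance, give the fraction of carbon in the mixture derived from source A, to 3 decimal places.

0.247

δ_A = (0.01037292/0.01123700 − 1)×1000 = (0.923104 − 1)×1000 = -76.896 per mil
δ_B = (0.01066693/0.01123700 − 1)×1000 = (0.949268 − 1)×1000 = -50.732 per mil
f_A = (δ_mix − δ_B)/(δ_A − δ_B) = (-57.2 − (-50.732))/(-76.896 − (-50.732))
f_A = -6.468 / -26.164 = 0.2472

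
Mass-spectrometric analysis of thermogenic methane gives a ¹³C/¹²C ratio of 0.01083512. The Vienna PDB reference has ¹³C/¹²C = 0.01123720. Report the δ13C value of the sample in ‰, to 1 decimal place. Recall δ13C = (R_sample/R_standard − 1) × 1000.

-35.8‰

δ13C = (R_sample / R_standard − 1) × 1000
R_sample / R_standard = 0.01083512 / 0.01123720 = 0.964219
δ13C = (0.964219 − 1) × 1000 = -35.78‰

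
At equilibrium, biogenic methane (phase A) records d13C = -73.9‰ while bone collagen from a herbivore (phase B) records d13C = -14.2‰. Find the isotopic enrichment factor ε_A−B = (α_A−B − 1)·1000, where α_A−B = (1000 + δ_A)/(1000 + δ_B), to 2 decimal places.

-60.56‰

α_A−B = (1000 + -73.9) / (1000 + -14.2) = 926.1 / 985.8 = 0.939440
ε_A−B = (0.939440 − 1) × 1000 = -60.560‰
(The approximation ε ≈ δ_A − δ_B would give -59.7‰.)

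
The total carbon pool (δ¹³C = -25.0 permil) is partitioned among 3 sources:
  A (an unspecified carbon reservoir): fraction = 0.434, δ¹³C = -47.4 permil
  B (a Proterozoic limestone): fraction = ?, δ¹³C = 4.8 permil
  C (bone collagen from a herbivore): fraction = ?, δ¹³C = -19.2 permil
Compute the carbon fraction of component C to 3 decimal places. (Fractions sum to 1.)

0.298

Let f_C and f_B be the unknown fractions; fractions sum to 1 so f_C + f_B = 0.566.
Mass balance: Σ fᵢ·δᵢ = δ_bulk ⇒ f_C·(-19.2) + f_B·(4.8) = -25.0 − (-20.572) = -4.428
Substitute f_B = 0.566 − f_C:
f_C·(-19.2 − 4.8) = -4.428 − 0.566×(4.8) = -7.145
f_C = -7.145 / -24.0 = 0.2977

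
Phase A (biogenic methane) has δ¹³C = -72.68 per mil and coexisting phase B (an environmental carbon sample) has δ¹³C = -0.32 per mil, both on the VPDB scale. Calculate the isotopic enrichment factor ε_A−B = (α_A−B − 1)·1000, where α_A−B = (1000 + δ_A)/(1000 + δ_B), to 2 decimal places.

-72.38 per mil

α_A−B = (1000 + -72.68) / (1000 + -0.32) = 927.32 / 999.68 = 0.927617
ε_A−B = (0.927617 − 1) × 1000 = -72.383 per mil
(The approximation ε ≈ δ_A − δ_B would give -72.36 per mil.)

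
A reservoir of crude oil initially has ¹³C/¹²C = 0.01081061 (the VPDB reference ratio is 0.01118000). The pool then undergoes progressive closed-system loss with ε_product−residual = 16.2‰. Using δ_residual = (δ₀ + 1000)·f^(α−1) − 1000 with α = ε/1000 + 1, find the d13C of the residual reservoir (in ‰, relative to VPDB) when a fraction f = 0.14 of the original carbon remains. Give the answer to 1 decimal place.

-63.4‰

δ₀ = (0.01081061/0.01118000 − 1)×1000 = (0.966960 − 1)×1000 = -33.040‰
α − 1 = ε/1000 = 0.0162
f^(α−1) = 0.14^(0.0162) = 0.968651
δ_res = (-33.040 + 1000) × 0.968651 − 1000 = 936.646 − 1000 = -63.35‰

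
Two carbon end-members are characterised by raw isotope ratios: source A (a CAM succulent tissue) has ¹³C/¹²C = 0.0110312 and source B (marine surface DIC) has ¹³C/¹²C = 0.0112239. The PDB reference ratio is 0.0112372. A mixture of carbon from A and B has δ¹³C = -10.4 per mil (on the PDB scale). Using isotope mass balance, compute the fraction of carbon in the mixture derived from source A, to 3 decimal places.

0.537

δ_A = (0.0110312/0.0112372 − 1)×1000 = (0.981668 − 1)×1000 = -18.332 per mil
δ_B = (0.0112239/0.0112372 − 1)×1000 = (0.998816 − 1)×1000 = -1.184 per mil
f_A = (δ_mix − δ_B)/(δ_A − δ_B) = (-10.4 − (-1.184))/(-18.332 − (-1.184))
f_A = -9.216 / -17.148 = 0.5375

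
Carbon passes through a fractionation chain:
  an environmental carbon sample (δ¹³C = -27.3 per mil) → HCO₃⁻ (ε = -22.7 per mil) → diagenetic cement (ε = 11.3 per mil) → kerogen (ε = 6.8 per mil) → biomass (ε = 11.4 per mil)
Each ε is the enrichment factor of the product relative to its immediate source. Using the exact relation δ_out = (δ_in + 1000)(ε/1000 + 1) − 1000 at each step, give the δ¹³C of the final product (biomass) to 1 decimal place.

-21.1 per mil

step 1: δ = (-27.30 + 1000)·(-22.7/1000 + 1) − 1000 = -49.38 per mil
step 2: δ = (-49.38 + 1000)·(11.3/1000 + 1) − 1000 = -38.64 per mil
step 3: δ = (-38.64 + 1000)·(6.8/1000 + 1) − 1000 = -32.10 per mil
step 4: δ = (-32.10 + 1000)·(11.4/1000 + 1) − 1000 = -21.07 per mil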